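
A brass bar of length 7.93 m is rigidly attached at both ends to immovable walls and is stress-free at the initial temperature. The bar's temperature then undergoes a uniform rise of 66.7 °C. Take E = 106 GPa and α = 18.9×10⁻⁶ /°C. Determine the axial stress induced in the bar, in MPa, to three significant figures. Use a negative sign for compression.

Free thermal expansion αLΔT = 18.9e-6 · 7930 · 66.7 = 9.997 mm.
The walls impose strain ε = −(9.997)/7930 = -1.2606e-03; σ = Eε = 106000 · -1.2606e-03 = -133.6 MPa.

-134 MPa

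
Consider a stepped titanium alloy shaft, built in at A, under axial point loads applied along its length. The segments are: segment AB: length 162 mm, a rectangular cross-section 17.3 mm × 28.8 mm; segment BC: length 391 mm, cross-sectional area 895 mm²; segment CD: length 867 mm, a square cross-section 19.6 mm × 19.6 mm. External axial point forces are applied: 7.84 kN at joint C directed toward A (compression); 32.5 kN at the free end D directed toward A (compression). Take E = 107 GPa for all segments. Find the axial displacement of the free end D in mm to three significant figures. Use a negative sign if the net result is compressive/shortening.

-0.973 mm

Internal axial forces (sectioning from the free end, tension +): N_CD = -32.5 kN, N_BC = -40.34 kN, N_AB = -40.34 kN.
A_AB = 498.2 mm².
A_CD = 384.2 mm².
δ_AB = -40340·162/(498.2·107000) = -0.1226 mm
δ_BC = -40340·391/(895·107000) = -0.1647 mm
δ_CD = -32500·867/(384.2·107000) = -0.6855 mm
δ = Σδ_i = -0.9728 mm.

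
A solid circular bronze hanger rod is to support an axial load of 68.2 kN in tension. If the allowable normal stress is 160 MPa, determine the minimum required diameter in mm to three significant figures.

23.3 mm

Required area A ≥ P/σ_allow = 68200/160 = 426.2 mm².
For a solid circular section, d ≥ √(4A/π) = 23.3 mm.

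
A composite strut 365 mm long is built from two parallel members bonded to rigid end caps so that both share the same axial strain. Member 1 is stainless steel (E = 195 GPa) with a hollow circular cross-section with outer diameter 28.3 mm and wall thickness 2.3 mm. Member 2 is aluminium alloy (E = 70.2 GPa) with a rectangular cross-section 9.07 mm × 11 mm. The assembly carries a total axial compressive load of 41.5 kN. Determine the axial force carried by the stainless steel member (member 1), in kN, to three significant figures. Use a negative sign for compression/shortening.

-34.8 kN

A_1 = 187.9 mm².
A_2 = 99.77 mm².
Equal strain + equilibrium ⇒ each member carries load in proportion to AE: A₁E₁ = 36630000 N, A₂E₂ = 7004000 N, ΣAE = 43640000 N.
F₁ = P·A₁E₁/ΣAE = -41500·36630000/43640000 = -34840 N.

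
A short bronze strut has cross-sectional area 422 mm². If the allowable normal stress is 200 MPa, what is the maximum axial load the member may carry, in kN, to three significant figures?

84.4 kN

P_max = σ_allow · A = 200 · 422 = 84400 N = 84.4 kN.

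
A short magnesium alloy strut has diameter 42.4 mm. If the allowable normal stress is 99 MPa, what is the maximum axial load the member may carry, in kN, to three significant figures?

140 kN

A = 1412 mm².
P_max = σ_allow · A = 99 · 1412 = 139800 N = 139.8 kN.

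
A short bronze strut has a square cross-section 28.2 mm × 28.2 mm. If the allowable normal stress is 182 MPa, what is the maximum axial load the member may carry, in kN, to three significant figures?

145 kN

A = 795.2 mm².
P_max = σ_allow · A = 182 · 795.2 = 144700 N = 144.7 kN.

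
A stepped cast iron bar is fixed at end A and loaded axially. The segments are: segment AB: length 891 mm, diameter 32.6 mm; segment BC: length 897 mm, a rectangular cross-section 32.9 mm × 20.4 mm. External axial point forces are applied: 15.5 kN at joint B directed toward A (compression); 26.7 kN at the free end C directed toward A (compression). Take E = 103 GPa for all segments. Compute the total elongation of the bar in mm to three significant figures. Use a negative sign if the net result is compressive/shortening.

-0.784 mm

Internal axial forces (sectioning from the free end, tension +): N_BC = -26.7 kN, N_AB = -42.2 kN.
A_AB = 834.7 mm².
A_BC = 671.2 mm².
δ_AB = -42200·891/(834.7·103000) = -0.4373 mm
δ_BC = -26700·897/(671.2·103000) = -0.3464 mm
δ = Σδ_i = -0.7838 mm.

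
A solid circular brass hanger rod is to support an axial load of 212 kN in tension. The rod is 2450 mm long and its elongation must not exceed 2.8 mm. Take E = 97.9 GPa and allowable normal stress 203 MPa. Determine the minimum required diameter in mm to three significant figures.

Required area A ≥ P/σ_allow = 212000/203 = 1044 mm².
For a solid circular section, d ≥ √(4A/π) = 36.46 mm.
Elongation limit: A ≥ PL/(Eδ_allow) = 212000·2450/(97900·2.8) = 1895 mm² ⇒ d ≥ 49.12 mm.
The elongation limit governs.

49.1 mm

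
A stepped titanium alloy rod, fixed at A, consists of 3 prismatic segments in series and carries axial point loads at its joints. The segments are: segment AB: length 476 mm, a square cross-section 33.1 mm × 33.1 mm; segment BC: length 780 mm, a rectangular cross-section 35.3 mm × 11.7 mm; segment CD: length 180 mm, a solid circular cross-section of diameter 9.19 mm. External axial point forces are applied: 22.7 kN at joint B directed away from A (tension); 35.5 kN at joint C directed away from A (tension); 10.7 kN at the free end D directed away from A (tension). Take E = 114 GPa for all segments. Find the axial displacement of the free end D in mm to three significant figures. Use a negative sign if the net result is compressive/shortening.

1.28 mm

Internal axial forces (sectioning from the free end, tension +): N_CD = 10.7 kN, N_BC = 46.2 kN, N_AB = 68.9 kN.
A_AB = 1096 mm².
A_BC = 413 mm².
A_CD = 66.33 mm².
δ_AB = 68900·476/(1096·114000) = 0.2626 mm
δ_BC = 46200·780/(413·114000) = 0.7654 mm
δ_CD = 10700·180/(66.33·114000) = 0.2547 mm
δ = Σδ_i = 1.283 mm.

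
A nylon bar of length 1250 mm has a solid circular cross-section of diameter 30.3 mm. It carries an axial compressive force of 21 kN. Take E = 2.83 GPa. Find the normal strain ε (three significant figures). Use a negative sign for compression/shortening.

A = 721.1 mm².
σ = N/A = -29.12 MPa; ε = σ/E = -29.12/2830 = -1.029e-02.

-0.0103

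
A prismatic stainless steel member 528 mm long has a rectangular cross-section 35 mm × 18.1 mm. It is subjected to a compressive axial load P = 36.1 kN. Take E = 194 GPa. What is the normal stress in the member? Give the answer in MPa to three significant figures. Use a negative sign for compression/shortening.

-57.0 MPa

A = 633.5 mm².
σ = N/A = -36100/633.5 = -56.99 MPa.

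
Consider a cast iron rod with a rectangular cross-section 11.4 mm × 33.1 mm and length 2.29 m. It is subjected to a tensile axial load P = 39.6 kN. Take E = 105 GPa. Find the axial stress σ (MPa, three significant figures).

105 MPa

A = 377.3 mm².
σ = N/A = 39600/377.3 = 104.9 MPa.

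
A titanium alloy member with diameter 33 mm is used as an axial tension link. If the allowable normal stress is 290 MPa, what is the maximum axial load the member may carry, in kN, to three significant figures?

248 kN

A = 855.3 mm².
P_max = σ_allow · A = 290 · 855.3 = 248000 N = 248 kN.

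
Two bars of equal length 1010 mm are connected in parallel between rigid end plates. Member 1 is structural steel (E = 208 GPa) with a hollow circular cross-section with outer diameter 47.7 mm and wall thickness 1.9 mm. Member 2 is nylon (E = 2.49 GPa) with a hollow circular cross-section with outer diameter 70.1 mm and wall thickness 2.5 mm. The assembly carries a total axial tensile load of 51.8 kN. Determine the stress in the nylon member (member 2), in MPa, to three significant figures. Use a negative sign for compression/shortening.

2.22 MPa

A_1 = 273.4 mm².
A_2 = 530.9 mm².
Equal strain + equilibrium ⇒ each member carries load in proportion to AE: A₁E₁ = 56860000 N, A₂E₂ = 1322000 N, ΣAE = 58190000 N.
σ₂ = P·E₂/ΣAE = 51800·2490/58190000 = 2.217 MPa.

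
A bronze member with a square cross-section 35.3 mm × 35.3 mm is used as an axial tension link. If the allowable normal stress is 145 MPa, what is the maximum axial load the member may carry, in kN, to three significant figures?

A = 1246 mm².
P_max = σ_allow · A = 145 · 1246 = 180700 N = 180.7 kN.

181 kN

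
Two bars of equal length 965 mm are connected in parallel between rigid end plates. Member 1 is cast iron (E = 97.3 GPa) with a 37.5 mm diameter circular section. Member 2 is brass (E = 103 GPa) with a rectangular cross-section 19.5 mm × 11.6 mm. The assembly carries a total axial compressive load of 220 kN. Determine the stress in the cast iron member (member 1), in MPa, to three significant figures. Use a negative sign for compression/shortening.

A_1 = 1104 mm².
A_2 = 226.2 mm².
Equal strain + equilibrium ⇒ each member carries load in proportion to AE: A₁E₁ = 107500000 N, A₂E₂ = 23300000 N, ΣAE = 130800000 N.
σ₁ = P·E₁/ΣAE = -220000·97300/130800000 = -163.7 MPa.

-164 MPa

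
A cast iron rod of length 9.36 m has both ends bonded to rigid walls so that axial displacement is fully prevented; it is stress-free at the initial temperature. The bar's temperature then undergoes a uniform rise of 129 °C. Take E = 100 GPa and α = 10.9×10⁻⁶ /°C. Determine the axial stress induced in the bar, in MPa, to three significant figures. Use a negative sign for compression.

Free thermal expansion αLΔT = 10.9e-6 · 9360 · 129 = 13.16 mm.
The walls impose strain ε = −(13.16)/9360 = -1.4061e-03; σ = Eε = 100000 · -1.4061e-03 = -140.6 MPa.

-141 MPa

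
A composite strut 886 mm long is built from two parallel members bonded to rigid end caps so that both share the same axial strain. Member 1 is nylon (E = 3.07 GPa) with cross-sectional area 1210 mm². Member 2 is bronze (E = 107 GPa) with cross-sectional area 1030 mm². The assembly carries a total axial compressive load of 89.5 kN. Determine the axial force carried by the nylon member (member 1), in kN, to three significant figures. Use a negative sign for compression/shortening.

-2.92 kN

Equal strain + equilibrium ⇒ each member carries load in proportion to AE: A₁E₁ = 3715000 N, A₂E₂ = 110200000 N, ΣAE = 113900000 N.
F₁ = P·A₁E₁/ΣAE = -89500·3715000/113900000 = -2918 N.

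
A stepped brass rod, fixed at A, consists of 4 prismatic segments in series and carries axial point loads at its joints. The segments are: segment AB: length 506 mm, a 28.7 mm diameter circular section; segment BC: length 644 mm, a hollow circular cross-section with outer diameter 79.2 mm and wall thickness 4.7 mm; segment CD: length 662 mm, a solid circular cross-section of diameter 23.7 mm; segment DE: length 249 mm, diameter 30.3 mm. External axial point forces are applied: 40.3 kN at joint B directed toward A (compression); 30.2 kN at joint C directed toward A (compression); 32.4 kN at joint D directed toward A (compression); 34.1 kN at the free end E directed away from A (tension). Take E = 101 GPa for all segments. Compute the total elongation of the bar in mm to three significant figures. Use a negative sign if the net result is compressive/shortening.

-0.556 mm

Internal axial forces (sectioning from the free end, tension +): N_DE = 34.1 kN, N_CD = 1.7 kN, N_BC = -28.5 kN, N_AB = -68.8 kN.
A_AB = 646.9 mm².
A_BC = 1100 mm².
A_CD = 441.2 mm².
A_DE = 721.1 mm².
δ_AB = -68800·506/(646.9·101000) = -0.5328 mm
δ_BC = -28500·644/(1100·101000) = -0.1652 mm
δ_CD = 1700·662/(441.2·101000) = 0.02526 mm
δ_DE = 34100·249/(721.1·101000) = 0.1166 mm
δ = Σδ_i = -0.5562 mm.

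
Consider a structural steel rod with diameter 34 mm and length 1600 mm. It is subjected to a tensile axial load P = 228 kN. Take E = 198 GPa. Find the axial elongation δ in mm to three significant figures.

2.03 mm

A = 907.9 mm².
δ_mech = NL/(AE) = 228000·1600/(907.9·198000) = 2.029 mm.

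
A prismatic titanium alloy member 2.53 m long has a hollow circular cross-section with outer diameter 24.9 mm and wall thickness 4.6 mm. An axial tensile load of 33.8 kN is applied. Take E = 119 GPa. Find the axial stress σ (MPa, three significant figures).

A = 293.4 mm².
σ = N/A = 33800/293.4 = 115.2 MPa.

115 MPa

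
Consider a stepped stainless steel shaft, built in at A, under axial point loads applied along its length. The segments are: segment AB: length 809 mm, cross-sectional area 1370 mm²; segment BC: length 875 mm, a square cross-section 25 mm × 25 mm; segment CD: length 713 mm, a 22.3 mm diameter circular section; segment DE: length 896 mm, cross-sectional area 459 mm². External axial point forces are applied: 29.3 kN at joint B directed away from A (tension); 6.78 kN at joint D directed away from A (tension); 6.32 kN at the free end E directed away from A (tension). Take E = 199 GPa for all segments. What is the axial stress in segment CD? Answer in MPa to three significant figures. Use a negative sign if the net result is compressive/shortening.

Internal axial forces (sectioning from the free end, tension +): N_DE = 6.32 kN, N_CD = 13.1 kN, N_BC = 13.1 kN, N_AB = 42.4 kN.
A_CD = 390.6 mm².
σ_CD = N_CD/A_CD = 13100/390.6 = 33.54 MPa.

33.5 MPa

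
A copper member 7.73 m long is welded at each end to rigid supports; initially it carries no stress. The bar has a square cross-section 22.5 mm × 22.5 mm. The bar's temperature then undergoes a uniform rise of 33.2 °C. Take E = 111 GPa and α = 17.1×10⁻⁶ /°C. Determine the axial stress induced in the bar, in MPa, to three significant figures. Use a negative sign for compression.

Free thermal expansion αLΔT = 17.1e-6 · 7730 · 33.2 = 4.388 mm.
The walls impose strain ε = −(4.388)/7730 = -5.6772e-04; σ = Eε = 111000 · -5.6772e-04 = -63.02 MPa.

-63.0 MPa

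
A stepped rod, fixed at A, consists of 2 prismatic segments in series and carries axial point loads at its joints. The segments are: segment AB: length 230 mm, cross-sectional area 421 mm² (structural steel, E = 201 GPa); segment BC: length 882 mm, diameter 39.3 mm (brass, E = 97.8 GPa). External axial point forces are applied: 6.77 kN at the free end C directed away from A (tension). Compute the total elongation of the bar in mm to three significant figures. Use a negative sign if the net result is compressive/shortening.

Internal axial forces (sectioning from the free end, tension +): N_BC = 6.77 kN, N_AB = 6.77 kN.
A_BC = 1213 mm².
δ_AB = 6770·230/(421·201000) = 0.0184 mm
δ_BC = 6770·882/(1213·97800) = 0.05033 mm
δ = Σδ_i = 0.06873 mm.

0.0687 mm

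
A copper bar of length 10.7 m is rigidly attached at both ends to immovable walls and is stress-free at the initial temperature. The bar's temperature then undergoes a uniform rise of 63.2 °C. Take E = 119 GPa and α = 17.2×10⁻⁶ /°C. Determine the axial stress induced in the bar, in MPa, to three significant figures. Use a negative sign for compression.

Free thermal expansion αLΔT = 17.2e-6 · 10700 · 63.2 = 11.63 mm.
The walls impose strain ε = −(11.63)/10700 = -1.0870e-03; σ = Eε = 119000 · -1.0870e-03 = -129.4 MPa.

-129 MPa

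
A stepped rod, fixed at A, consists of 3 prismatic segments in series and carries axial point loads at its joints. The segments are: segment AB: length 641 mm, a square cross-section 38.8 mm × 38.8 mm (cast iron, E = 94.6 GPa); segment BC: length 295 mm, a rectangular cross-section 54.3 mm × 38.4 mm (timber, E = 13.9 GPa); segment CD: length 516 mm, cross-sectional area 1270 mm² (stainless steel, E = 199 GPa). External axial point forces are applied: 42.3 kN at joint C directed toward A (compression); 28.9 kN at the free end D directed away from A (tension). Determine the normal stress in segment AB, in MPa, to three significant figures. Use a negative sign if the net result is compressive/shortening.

Internal axial forces (sectioning from the free end, tension +): N_CD = 28.9 kN, N_BC = -13.4 kN, N_AB = -13.4 kN.
A_AB = 1505 mm².
σ_AB = N_AB/A_AB = -13400/1505 = -8.901 MPa.

-8.90 MPa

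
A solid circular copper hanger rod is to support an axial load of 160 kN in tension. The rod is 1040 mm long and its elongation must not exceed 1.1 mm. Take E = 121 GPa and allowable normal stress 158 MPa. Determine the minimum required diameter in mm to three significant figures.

39.9 mm

Required area A ≥ P/σ_allow = 160000/158 = 1013 mm².
For a solid circular section, d ≥ √(4A/π) = 35.91 mm.
Elongation limit: A ≥ PL/(Eδ_allow) = 160000·1040/(121000·1.1) = 1250 mm² ⇒ d ≥ 39.9 mm.
The elongation limit governs.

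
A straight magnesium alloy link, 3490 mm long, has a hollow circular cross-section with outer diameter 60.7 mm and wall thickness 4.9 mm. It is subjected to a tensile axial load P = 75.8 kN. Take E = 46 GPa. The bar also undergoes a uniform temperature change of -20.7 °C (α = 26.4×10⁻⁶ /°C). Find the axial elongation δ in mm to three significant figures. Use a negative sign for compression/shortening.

4.79 mm

A = 859 mm².
δ_mech = NL/(AE) = 75800·3490/(859·46000) = 6.695 mm.
δ_thermal = αLΔT = 26.4e-6·3490·-20.7 = -1.907 mm.
δ = δ_mech + δ_thermal = 4.788 mm.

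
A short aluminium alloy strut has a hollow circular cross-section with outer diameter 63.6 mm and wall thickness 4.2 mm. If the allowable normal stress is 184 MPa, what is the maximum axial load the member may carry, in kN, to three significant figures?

A = 783.8 mm².
P_max = σ_allow · A = 184 · 783.8 = 144200 N = 144.2 kN.

144 kN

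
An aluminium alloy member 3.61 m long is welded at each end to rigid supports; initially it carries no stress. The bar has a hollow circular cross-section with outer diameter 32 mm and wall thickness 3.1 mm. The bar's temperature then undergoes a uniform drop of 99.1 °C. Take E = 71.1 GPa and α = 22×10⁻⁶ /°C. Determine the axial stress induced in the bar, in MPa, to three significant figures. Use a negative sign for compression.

155 MPa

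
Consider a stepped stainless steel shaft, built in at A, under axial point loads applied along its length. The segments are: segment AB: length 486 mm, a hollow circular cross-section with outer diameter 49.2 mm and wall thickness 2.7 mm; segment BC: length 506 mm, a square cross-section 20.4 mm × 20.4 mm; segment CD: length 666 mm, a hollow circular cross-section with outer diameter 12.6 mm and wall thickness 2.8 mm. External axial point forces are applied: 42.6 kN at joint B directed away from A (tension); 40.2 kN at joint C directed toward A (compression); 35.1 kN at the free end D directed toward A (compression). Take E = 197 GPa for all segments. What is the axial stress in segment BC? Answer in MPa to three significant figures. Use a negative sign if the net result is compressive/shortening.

-181 MPa

Internal axial forces (sectioning from the free end, tension +): N_CD = -35.1 kN, N_BC = -75.3 kN, N_AB = -32.7 kN.
A_BC = 416.2 mm².
σ_BC = N_BC/A_BC = -75300/416.2 = -180.9 MPa.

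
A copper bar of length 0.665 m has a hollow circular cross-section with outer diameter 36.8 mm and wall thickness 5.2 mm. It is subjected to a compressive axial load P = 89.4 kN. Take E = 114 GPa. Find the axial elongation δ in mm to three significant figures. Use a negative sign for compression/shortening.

A = 516.2 mm².
δ_mech = NL/(AE) = -89400·665/(516.2·114000) = -1.01 mm.

-1.01 mm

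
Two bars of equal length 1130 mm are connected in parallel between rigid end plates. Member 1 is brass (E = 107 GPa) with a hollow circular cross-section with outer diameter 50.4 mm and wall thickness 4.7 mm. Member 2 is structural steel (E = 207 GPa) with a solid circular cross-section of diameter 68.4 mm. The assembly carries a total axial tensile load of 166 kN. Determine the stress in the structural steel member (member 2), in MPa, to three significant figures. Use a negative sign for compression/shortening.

A_1 = 674.8 mm².
A_2 = 3675 mm².
Equal strain + equilibrium ⇒ each member carries load in proportion to AE: A₁E₁ = 72200000 N, A₂E₂ = 760600000 N, ΣAE = 832800000 N.
σ₂ = P·E₂/ΣAE = 166000·207000/832800000 = 41.26 MPa.

41.3 MPa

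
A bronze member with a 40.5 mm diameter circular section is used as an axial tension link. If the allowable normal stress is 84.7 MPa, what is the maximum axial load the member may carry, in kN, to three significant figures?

109 kN

A = 1288 mm².
P_max = σ_allow · A = 84.7 · 1288 = 109100 N = 109.1 kN.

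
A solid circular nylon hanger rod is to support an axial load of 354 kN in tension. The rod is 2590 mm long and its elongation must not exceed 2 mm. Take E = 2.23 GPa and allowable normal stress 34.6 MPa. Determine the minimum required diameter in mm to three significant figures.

512 mm

Required area A ≥ P/σ_allow = 354000/34.6 = 10230 mm².
For a solid circular section, d ≥ √(4A/π) = 114.1 mm.
Elongation limit: A ≥ PL/(Eδ_allow) = 354000·2590/(2230·2) = 205600 mm² ⇒ d ≥ 511.6 mm.
The elongation limit governs.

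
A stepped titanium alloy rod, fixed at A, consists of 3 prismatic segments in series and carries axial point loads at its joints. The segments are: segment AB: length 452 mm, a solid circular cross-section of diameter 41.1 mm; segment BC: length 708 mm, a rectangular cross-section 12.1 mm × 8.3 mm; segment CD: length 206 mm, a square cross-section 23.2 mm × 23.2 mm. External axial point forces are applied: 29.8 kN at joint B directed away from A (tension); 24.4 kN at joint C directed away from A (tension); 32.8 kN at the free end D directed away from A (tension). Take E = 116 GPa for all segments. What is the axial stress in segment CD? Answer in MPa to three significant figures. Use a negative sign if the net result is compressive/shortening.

Internal axial forces (sectioning from the free end, tension +): N_CD = 32.8 kN, N_BC = 57.2 kN, N_AB = 87 kN.
A_CD = 538.2 mm².
σ_CD = N_CD/A_CD = 32800/538.2 = 60.94 MPa.

60.9 MPa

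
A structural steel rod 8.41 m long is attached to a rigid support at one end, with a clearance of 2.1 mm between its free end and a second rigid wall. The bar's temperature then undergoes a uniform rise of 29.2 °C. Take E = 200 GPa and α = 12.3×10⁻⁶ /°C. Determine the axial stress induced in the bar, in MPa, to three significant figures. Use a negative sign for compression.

Free thermal expansion αLΔT = 12.3e-6 · 8410 · 29.2 = 3.021 mm.
The walls engage after the gap closes; constrained expansion = 3.021 − 2.1 = 0.9205 mm.
The walls impose strain ε = −(0.9205)/8410 = -1.0946e-04; σ = Eε = 200000 · -1.0946e-04 = -21.89 MPa.

-21.9 MPa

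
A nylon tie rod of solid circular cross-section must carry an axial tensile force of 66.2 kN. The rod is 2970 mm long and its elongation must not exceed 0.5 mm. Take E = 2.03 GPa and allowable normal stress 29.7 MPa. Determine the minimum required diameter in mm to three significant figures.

Required area A ≥ P/σ_allow = 66200/29.7 = 2229 mm².
For a solid circular section, d ≥ √(4A/π) = 53.27 mm.
Elongation limit: A ≥ PL/(Eδ_allow) = 66200·2970/(2030·0.5) = 193700 mm² ⇒ d ≥ 496.6 mm.
The elongation limit governs.

497 mm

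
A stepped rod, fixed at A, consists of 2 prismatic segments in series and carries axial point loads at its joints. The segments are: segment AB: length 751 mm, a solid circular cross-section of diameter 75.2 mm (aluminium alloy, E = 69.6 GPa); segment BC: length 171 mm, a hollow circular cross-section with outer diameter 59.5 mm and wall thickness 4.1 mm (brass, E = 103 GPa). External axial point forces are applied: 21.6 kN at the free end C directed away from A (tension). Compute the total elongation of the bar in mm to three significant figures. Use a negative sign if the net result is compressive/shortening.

0.103 mm

Internal axial forces (sectioning from the free end, tension +): N_BC = 21.6 kN, N_AB = 21.6 kN.
A_AB = 4441 mm².
A_BC = 713.6 mm².
δ_AB = 21600·751/(4441·69600) = 0.05248 mm
δ_BC = 21600·171/(713.6·103000) = 0.05025 mm
δ = Σδ_i = 0.1027 mm.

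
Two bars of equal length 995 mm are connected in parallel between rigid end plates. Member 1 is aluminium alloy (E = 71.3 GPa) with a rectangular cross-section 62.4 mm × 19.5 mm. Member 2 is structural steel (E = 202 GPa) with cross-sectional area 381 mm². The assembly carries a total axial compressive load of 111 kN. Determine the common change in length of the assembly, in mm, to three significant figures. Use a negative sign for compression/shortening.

-0.675 mm

A_1 = 1217 mm².
Equal strain + equilibrium ⇒ each member carries load in proportion to AE: A₁E₁ = 86760000 N, A₂E₂ = 76960000 N, ΣAE = 163700000 N.
δ = PL/ΣAE = -111000·995/163700000 = -0.6746 mm.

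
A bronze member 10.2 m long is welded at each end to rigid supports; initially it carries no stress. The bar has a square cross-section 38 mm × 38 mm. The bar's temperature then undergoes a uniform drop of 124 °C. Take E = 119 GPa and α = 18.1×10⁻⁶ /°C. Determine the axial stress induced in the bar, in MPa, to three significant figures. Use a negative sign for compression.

Free thermal expansion αLΔT = 18.1e-6 · 10200 · -124 = -22.89 mm.
The walls impose strain ε = −(-22.89)/10200 = 2.2444e-03; σ = Eε = 119000 · 2.2444e-03 = 267.1 MPa.

267 MPa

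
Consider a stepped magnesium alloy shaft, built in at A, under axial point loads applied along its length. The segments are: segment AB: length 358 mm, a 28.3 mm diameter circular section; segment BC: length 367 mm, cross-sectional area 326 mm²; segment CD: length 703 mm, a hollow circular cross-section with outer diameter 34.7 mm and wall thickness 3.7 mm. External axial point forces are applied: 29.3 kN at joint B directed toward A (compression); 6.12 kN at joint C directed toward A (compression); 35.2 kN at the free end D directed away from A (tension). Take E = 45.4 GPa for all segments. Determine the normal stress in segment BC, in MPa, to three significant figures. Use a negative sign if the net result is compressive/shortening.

Internal axial forces (sectioning from the free end, tension +): N_CD = 35.2 kN, N_BC = 29.08 kN, N_AB = -0.22 kN.
σ_BC = N_BC/A_BC = 29080/326 = 89.2 MPa.

89.2 MPa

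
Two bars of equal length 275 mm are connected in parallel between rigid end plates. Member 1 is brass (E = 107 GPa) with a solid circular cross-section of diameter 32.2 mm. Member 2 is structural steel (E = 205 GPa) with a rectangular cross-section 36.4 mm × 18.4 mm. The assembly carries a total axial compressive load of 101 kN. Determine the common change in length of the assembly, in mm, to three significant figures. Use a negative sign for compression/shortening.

A_1 = 814.3 mm².
A_2 = 669.8 mm².
Equal strain + equilibrium ⇒ each member carries load in proportion to AE: A₁E₁ = 87130000 N, A₂E₂ = 137300000 N, ΣAE = 224400000 N.
δ = PL/ΣAE = -101000·275/224400000 = -0.1238 mm.

-0.124 mm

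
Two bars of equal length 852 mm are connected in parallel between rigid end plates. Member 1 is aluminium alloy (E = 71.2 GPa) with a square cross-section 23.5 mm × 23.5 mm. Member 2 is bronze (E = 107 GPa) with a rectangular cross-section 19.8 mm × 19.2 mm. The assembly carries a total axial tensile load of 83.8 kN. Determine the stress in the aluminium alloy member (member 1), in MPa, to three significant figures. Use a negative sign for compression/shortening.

74.6 MPa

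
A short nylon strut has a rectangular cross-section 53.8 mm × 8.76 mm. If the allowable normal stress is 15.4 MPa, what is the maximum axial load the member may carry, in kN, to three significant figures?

A = 471.3 mm².
P_max = σ_allow · A = 15.4 · 471.3 = 7258 N = 7.258 kN.

7.26 kN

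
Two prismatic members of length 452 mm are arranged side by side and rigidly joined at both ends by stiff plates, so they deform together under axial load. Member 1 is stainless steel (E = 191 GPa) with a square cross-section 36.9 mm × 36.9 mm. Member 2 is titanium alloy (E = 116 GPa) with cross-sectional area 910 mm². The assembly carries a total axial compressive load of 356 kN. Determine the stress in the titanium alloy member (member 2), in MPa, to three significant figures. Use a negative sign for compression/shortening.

A_1 = 1362 mm².
Equal strain + equilibrium ⇒ each member carries load in proportion to AE: A₁E₁ = 260100000 N, A₂E₂ = 105600000 N, ΣAE = 365600000 N.
σ₂ = P·E₂/ΣAE = -356000·116000/365600000 = -112.9 MPa.

-113 MPa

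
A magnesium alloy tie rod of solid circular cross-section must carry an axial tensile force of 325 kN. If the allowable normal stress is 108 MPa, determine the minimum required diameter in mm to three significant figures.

Required area A ≥ P/σ_allow = 325000/108 = 3009 mm².
For a solid circular section, d ≥ √(4A/π) = 61.9 mm.

61.9 mm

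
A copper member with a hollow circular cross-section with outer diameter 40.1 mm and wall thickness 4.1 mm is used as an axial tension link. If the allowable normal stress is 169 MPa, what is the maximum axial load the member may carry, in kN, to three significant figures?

A = 463.7 mm².
P_max = σ_allow · A = 169 · 463.7 = 78370 N = 78.37 kN.

78.4 kN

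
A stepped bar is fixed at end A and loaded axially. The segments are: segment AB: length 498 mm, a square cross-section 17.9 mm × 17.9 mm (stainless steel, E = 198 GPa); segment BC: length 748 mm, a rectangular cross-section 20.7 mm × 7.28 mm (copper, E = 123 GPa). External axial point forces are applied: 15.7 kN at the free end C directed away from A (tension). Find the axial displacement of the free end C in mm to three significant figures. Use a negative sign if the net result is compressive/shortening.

Internal axial forces (sectioning from the free end, tension +): N_BC = 15.7 kN, N_AB = 15.7 kN.
A_AB = 320.4 mm².
A_BC = 150.7 mm².
δ_AB = 15700·498/(320.4·198000) = 0.1232 mm
δ_BC = 15700·748/(150.7·123000) = 0.6336 mm
δ = Σδ_i = 0.7568 mm.

0.757 mm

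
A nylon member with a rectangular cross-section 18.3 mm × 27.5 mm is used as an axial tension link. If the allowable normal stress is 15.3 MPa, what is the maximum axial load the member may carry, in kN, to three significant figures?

7.70 kN

A = 503.2 mm².
P_max = σ_allow · A = 15.3 · 503.2 = 7700 N = 7.7 kN.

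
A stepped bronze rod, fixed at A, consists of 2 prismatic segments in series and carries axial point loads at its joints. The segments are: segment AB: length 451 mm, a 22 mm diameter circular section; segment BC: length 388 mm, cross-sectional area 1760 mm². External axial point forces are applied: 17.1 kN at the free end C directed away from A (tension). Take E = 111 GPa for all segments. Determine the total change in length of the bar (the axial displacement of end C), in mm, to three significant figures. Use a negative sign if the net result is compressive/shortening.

0.217 mm

Internal axial forces (sectioning from the free end, tension +): N_BC = 17.1 kN, N_AB = 17.1 kN.
A_AB = 380.1 mm².
δ_AB = 17100·451/(380.1·111000) = 0.1828 mm
δ_BC = 17100·388/(1760·111000) = 0.03396 mm
δ = Σδ_i = 0.2167 mm.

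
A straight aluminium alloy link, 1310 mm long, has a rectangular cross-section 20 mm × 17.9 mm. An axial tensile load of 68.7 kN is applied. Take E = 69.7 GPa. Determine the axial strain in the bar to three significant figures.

0.00275

A = 358 mm².
σ = N/A = 191.9 MPa; ε = σ/E = 191.9/69700 = 2.753e-03.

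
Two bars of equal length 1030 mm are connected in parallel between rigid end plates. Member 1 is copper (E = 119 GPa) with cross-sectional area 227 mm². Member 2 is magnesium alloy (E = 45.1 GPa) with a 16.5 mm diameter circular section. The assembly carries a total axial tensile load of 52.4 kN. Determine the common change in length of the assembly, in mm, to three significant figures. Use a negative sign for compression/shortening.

1.47 mm

A_2 = 213.8 mm².
Equal strain + equilibrium ⇒ each member carries load in proportion to AE: A₁E₁ = 27010000 N, A₂E₂ = 9643000 N, ΣAE = 36660000 N.
δ = PL/ΣAE = 52400·1030/36660000 = 1.472 mm.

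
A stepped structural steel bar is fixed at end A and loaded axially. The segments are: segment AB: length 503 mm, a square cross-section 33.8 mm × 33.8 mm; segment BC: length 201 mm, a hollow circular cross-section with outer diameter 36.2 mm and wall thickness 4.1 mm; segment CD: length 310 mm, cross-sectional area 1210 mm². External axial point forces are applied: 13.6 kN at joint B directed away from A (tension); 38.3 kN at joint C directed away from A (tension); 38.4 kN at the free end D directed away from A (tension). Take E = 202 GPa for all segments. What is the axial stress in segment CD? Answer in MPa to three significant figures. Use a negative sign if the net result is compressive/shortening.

31.7 MPa

Internal axial forces (sectioning from the free end, tension +): N_CD = 38.4 kN, N_BC = 76.7 kN, N_AB = 90.3 kN.
σ_CD = N_CD/A_CD = 38400/1210 = 31.74 MPa.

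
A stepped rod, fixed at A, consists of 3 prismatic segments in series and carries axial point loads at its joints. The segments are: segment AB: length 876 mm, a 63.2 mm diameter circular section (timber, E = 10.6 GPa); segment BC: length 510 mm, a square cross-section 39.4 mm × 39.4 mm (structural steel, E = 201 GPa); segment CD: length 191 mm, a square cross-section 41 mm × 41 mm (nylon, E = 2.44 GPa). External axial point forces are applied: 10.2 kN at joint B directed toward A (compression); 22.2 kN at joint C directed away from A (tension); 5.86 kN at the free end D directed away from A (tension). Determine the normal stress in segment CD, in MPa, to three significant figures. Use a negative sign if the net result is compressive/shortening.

Internal axial forces (sectioning from the free end, tension +): N_CD = 5.86 kN, N_BC = 28.06 kN, N_AB = 17.86 kN.
A_CD = 1681 mm².
σ_CD = N_CD/A_CD = 5860/1681 = 3.486 MPa.

3.49 MPa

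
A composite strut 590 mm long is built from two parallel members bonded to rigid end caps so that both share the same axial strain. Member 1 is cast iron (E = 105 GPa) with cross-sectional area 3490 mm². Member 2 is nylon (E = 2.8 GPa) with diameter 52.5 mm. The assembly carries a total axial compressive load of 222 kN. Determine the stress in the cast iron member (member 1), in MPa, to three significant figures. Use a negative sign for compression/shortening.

-62.6 MPa

A_2 = 2165 mm².
Equal strain + equilibrium ⇒ each member carries load in proportion to AE: A₁E₁ = 366400000 N, A₂E₂ = 6061000 N, ΣAE = 372500000 N.
σ₁ = P·E₁/ΣAE = -222000·105000/372500000 = -62.58 MPa.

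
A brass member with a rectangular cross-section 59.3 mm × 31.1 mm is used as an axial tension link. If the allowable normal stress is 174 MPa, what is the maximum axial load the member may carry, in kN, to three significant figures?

A = 1844 mm².
P_max = σ_allow · A = 174 · 1844 = 320900 N = 320.9 kN.

321 kN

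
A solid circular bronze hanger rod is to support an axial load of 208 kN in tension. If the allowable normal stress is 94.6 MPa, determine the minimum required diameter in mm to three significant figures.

Required area A ≥ P/σ_allow = 208000/94.6 = 2199 mm².
For a solid circular section, d ≥ √(4A/π) = 52.91 mm.

52.9 mm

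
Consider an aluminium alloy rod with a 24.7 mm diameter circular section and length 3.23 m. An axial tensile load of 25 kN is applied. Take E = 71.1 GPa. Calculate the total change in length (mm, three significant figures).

A = 479.2 mm².
δ_mech = NL/(AE) = 25000·3230/(479.2·71100) = 2.37 mm.

2.37 mm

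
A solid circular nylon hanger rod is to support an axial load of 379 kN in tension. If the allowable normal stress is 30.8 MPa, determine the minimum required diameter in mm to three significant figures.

125 mm

Required area A ≥ P/σ_allow = 379000/30.8 = 12310 mm².
For a solid circular section, d ≥ √(4A/π) = 125.2 mm.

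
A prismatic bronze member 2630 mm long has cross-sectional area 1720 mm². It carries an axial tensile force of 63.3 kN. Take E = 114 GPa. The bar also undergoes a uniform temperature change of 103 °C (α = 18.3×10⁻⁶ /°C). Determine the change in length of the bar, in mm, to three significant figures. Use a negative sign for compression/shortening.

δ_mech = NL/(AE) = 63300·2630/(1720·114000) = 0.849 mm.
δ_thermal = αLΔT = 18.3e-6·2630·103 = 4.957 mm.
δ = δ_mech + δ_thermal = 5.806 mm.

5.81 mm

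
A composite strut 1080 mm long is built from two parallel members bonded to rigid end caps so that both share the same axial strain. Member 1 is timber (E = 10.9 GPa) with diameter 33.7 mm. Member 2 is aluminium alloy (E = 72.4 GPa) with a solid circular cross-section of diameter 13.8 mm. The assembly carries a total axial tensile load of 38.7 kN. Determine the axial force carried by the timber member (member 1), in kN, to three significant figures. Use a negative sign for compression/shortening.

18.3 kN

A_1 = 892 mm².
A_2 = 149.6 mm².
Equal strain + equilibrium ⇒ each member carries load in proportion to AE: A₁E₁ = 9722000 N, A₂E₂ = 10830000 N, ΣAE = 20550000 N.
F₁ = P·A₁E₁/ΣAE = 38700·9722000/20550000 = 18310 N.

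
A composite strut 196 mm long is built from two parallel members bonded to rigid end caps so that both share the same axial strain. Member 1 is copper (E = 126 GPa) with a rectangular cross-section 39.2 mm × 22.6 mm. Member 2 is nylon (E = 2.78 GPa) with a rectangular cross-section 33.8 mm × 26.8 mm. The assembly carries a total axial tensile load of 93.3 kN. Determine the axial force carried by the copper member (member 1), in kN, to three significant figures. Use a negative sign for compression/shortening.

A_1 = 885.9 mm².
A_2 = 905.8 mm².
Equal strain + equilibrium ⇒ each member carries load in proportion to AE: A₁E₁ = 111600000 N, A₂E₂ = 2518000 N, ΣAE = 114100000 N.
F₁ = P·A₁E₁/ΣAE = 93300·111600000/114100000 = 91240 N.

91.2 kN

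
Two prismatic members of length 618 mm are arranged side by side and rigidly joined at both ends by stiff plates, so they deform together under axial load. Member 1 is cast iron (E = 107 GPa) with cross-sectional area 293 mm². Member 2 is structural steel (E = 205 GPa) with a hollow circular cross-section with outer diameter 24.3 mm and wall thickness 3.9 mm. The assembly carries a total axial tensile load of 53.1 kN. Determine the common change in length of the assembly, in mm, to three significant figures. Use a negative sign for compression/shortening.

0.397 mm

A_2 = 249.9 mm².
Equal strain + equilibrium ⇒ each member carries load in proportion to AE: A₁E₁ = 31350000 N, A₂E₂ = 51240000 N, ΣAE = 82590000 N.
δ = PL/ΣAE = 53100·618/82590000 = 0.3973 mm.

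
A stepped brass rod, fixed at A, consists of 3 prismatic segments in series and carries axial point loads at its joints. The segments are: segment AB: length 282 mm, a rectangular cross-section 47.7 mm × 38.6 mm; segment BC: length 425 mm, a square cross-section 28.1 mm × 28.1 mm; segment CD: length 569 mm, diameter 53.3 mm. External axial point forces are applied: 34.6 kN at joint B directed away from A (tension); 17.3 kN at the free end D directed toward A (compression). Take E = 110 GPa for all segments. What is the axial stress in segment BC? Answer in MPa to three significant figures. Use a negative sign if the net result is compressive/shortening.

-21.9 MPa

Internal axial forces (sectioning from the free end, tension +): N_CD = -17.3 kN, N_BC = -17.3 kN, N_AB = 17.3 kN.
A_BC = 789.6 mm².
σ_BC = N_BC/A_BC = -17300/789.6 = -21.91 MPa.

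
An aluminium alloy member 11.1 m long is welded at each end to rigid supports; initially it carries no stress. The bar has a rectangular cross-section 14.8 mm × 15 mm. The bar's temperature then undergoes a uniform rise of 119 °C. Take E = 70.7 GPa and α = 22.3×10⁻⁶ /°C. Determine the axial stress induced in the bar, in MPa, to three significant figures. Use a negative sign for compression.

Free thermal expansion αLΔT = 22.3e-6 · 11100 · 119 = 29.46 mm.
The walls impose strain ε = −(29.46)/11100 = -2.6537e-03; σ = Eε = 70700 · -2.6537e-03 = -187.6 MPa.

-188 MPa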